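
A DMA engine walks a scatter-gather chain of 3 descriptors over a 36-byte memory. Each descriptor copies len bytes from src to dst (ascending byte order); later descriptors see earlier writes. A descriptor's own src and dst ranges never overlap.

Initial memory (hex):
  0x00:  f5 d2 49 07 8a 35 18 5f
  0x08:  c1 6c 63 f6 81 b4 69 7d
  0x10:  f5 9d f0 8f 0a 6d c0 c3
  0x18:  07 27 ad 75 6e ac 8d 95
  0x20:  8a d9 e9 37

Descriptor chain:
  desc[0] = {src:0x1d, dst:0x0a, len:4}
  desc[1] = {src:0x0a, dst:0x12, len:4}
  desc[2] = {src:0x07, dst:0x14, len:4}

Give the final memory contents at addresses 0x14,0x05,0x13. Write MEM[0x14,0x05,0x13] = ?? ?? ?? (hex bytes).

#0 dst[0x0a+4] := {0xac,0x8d,0x95,0x8a}
#1 dst[0x12+4] := {0xac,0x8d,0x95,0x8a}
#2 dst[0x14+4] := {0x5f,0xc1,0x6c,0xac}
query mem[0x14]=0x5f, mem[0x05]=0x35, mem[0x13]=0x8d

MEM[0x14,0x05,0x13] = 5f 35 8d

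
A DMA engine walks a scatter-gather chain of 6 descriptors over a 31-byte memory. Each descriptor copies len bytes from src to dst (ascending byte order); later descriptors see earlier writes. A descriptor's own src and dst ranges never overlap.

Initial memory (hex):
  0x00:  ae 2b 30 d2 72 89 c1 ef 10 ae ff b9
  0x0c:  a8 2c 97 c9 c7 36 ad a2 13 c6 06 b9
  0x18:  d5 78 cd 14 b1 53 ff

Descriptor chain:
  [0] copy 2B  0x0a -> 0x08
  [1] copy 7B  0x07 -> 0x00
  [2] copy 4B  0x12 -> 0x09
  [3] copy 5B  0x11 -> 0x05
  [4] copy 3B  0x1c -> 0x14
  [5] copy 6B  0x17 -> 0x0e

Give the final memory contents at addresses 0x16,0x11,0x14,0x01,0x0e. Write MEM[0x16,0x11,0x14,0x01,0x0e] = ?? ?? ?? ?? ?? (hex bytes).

MEM[0x16,0x11,0x14,0x01,0x0e] = ff cd b1 ff b9

[0] 0x0a->0x08 len=2 : ff b9
[1] 0x07->0x00 len=7 : ef ff b9 ff b9 a8 2c
[2] 0x12->0x09 len=4 : ad a2 13 c6
[3] 0x11->0x05 len=5 : 36 ad a2 13 c6
[4] 0x1c->0x14 len=3 : b1 53 ff
[5] 0x17->0x0e len=6 : b9 d5 78 cd 14 b1
query mem[0x16]=0xff, mem[0x11]=0xcd, mem[0x14]=0xb1, mem[0x01]=0xff, mem[0x0e]=0xb9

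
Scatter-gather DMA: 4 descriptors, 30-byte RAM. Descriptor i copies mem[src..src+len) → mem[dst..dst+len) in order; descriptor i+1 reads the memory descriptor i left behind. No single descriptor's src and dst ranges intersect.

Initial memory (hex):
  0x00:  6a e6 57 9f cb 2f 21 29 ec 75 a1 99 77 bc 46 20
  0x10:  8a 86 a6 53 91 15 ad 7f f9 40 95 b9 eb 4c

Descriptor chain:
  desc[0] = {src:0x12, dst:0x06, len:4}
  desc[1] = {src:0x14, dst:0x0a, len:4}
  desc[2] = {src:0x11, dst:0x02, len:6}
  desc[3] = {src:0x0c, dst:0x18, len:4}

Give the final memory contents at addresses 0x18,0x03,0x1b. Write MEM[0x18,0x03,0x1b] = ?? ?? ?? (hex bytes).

MEM[0x18,0x03,0x1b] = ad a6 20

D0: mem[0x06..0x09] <- [a6 53 91 15]
D1: mem[0x0a..0x0d] <- [91 15 ad 7f]
D2: mem[0x02..0x07] <- [86 a6 53 91 15 ad]
D3: mem[0x18..0x1b] <- [ad 7f 46 20]
query mem[0x18]=0xad, mem[0x03]=0xa6, mem[0x1b]=0x20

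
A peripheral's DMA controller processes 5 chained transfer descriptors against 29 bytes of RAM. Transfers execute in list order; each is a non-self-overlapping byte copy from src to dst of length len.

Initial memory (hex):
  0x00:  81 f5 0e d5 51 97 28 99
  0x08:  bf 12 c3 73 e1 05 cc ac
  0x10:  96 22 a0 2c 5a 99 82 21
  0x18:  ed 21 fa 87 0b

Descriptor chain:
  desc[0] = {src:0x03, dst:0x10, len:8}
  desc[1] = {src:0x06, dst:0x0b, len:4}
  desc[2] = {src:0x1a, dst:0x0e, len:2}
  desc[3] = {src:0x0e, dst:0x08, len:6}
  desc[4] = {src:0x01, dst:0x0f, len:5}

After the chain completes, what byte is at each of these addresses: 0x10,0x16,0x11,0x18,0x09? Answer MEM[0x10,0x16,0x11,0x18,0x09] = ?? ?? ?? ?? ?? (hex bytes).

[0] 0x03->0x10 len=8 : d5 51 97 28 99 bf 12 c3
[1] 0x06->0x0b len=4 : 28 99 bf 12
[2] 0x1a->0x0e len=2 : fa 87
[3] 0x0e->0x08 len=6 : fa 87 d5 51 97 28
[4] 0x01->0x0f len=5 : f5 0e d5 51 97
query mem[0x10]=0x0e, mem[0x16]=0x12, mem[0x11]=0xd5, mem[0x18]=0xed, mem[0x09]=0x87

MEM[0x10,0x16,0x11,0x18,0x09] = 0e 12 d5 ed 87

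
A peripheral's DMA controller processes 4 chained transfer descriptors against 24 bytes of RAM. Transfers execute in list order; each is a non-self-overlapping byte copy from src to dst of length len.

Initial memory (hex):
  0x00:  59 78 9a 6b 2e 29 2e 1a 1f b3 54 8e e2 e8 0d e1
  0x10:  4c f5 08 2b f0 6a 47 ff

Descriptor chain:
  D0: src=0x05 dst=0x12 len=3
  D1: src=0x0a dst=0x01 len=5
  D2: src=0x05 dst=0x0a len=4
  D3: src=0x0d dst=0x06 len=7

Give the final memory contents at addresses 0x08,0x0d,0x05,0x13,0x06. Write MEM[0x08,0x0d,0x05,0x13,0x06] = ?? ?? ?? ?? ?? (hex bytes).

MEM[0x08,0x0d,0x05,0x13,0x06] = e1 1f 0d 2e 1f

D0: mem[0x12..0x14] <- [29 2e 1a]
D1: mem[0x01..0x05] <- [54 8e e2 e8 0d]
D2: mem[0x0a..0x0d] <- [0d 2e 1a 1f]
D3: mem[0x06..0x0c] <- [1f 0d e1 4c f5 29 2e]
query mem[0x08]=0xe1, mem[0x0d]=0x1f, mem[0x05]=0x0d, mem[0x13]=0x2e, mem[0x06]=0x1f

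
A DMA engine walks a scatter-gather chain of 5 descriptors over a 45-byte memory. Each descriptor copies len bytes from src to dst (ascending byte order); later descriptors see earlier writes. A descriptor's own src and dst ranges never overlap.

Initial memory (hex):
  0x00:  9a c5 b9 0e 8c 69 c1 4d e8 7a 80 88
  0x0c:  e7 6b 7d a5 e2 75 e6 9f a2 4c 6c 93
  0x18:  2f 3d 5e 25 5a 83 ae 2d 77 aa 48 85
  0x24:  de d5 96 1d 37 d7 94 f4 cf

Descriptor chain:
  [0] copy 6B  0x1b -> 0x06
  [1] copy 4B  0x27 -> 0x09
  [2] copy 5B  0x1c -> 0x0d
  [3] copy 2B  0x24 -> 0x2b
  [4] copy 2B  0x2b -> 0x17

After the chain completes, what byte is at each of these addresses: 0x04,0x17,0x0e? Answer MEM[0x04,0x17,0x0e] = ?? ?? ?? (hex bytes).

MEM[0x04,0x17,0x0e] = 8c de 83

  after D0: wrote 6B at 0x06 = 255a83ae2d77
  after D1: wrote 4B at 0x09 = 1d37d794
  after D2: wrote 5B at 0x0d = 5a83ae2d77
  after D3: wrote 2B at 0x2b = ded5
  after D4: wrote 2B at 0x17 = ded5
query mem[0x04]=0x8c, mem[0x17]=0xde, mem[0x0e]=0x83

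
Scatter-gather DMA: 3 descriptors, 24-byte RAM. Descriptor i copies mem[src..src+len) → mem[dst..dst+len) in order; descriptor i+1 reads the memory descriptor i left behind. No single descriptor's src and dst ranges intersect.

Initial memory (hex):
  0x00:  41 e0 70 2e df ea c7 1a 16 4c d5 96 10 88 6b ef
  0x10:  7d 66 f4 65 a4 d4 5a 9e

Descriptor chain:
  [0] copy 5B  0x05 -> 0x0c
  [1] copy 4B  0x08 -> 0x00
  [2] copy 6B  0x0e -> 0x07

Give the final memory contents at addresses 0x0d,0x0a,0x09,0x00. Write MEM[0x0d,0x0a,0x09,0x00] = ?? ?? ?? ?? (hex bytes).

MEM[0x0d,0x0a,0x09,0x00] = c7 66 4c 16

D0: mem[0x0c..0x10] <- [ea c7 1a 16 4c]
D1: mem[0x00..0x03] <- [16 4c d5 96]
D2: mem[0x07..0x0c] <- [1a 16 4c 66 f4 65]
query mem[0x0d]=0xc7, mem[0x0a]=0x66, mem[0x09]=0x4c, mem[0x00]=0x16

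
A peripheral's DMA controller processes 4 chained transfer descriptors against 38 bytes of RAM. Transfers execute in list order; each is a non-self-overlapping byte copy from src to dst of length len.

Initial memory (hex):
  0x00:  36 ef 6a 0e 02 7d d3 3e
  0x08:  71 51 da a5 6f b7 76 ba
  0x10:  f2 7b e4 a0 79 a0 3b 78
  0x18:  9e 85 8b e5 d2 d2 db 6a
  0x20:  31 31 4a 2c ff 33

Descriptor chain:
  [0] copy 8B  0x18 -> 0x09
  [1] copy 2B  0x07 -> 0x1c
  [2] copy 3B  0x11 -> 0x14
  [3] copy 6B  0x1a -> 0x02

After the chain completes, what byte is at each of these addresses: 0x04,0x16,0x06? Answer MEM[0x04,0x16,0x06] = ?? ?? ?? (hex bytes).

MEM[0x04,0x16,0x06] = 3e a0 db

[0] 0x18->0x09 len=8 : 9e 85 8b e5 d2 d2 db 6a
[1] 0x07->0x1c len=2 : 3e 71
[2] 0x11->0x14 len=3 : 7b e4 a0
[3] 0x1a->0x02 len=6 : 8b e5 3e 71 db 6a
query mem[0x04]=0x3e, mem[0x16]=0xa0, mem[0x06]=0xdb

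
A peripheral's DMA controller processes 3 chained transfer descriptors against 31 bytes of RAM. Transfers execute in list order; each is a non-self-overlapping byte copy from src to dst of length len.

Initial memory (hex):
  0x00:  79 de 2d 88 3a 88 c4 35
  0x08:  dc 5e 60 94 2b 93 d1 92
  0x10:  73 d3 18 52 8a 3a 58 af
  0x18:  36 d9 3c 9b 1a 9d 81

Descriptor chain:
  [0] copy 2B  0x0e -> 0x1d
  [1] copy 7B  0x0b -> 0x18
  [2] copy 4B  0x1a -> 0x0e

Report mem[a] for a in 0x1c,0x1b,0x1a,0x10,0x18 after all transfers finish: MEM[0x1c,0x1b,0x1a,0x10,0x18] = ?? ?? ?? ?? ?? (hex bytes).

#0 dst[0x1d+2] := {0xd1,0x92}
#1 dst[0x18+7] := {0x94,0x2b,0x93,0xd1,0x92,0x73,0xd3}
#2 dst[0x0e+4] := {0x93,0xd1,0x92,0x73}
query mem[0x1c]=0x92, mem[0x1b]=0xd1, mem[0x1a]=0x93, mem[0x10]=0x92, mem[0x18]=0x94

MEM[0x1c,0x1b,0x1a,0x10,0x18] = 92 d1 93 92 94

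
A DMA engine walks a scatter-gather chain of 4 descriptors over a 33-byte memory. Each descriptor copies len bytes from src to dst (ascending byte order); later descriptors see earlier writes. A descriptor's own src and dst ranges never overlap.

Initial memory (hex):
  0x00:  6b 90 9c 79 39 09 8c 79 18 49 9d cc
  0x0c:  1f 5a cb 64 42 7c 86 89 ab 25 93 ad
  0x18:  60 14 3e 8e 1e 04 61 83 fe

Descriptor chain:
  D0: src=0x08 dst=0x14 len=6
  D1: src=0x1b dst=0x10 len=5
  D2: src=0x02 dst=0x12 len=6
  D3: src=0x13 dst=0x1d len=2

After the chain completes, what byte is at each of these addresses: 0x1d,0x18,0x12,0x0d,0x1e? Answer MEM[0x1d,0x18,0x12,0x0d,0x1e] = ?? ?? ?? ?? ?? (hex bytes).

#0 dst[0x14+6] := {0x18,0x49,0x9d,0xcc,0x1f,0x5a}
#1 dst[0x10+5] := {0x8e,0x1e,0x04,0x61,0x83}
#2 dst[0x12+6] := {0x9c,0x79,0x39,0x09,0x8c,0x79}
#3 dst[0x1d+2] := {0x79,0x39}
query mem[0x1d]=0x79, mem[0x18]=0x1f, mem[0x12]=0x9c, mem[0x0d]=0x5a, mem[0x1e]=0x39

MEM[0x1d,0x18,0x12,0x0d,0x1e] = 79 1f 9c 5a 39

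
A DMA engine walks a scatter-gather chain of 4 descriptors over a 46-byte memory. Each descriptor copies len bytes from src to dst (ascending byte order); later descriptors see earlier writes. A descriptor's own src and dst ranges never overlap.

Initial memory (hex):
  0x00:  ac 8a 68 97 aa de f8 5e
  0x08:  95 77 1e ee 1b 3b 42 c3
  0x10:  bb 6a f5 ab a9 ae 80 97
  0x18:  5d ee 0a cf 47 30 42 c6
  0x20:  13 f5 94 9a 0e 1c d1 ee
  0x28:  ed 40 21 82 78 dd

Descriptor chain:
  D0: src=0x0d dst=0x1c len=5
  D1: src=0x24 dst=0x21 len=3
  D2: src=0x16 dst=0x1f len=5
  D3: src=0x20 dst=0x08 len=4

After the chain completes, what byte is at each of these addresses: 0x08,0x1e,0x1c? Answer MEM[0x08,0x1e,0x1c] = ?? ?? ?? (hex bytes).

[0] 0x0d->0x1c len=5 : 3b 42 c3 bb 6a
[1] 0x24->0x21 len=3 : 0e 1c d1
[2] 0x16->0x1f len=5 : 80 97 5d ee 0a
[3] 0x20->0x08 len=4 : 97 5d ee 0a
query mem[0x08]=0x97, mem[0x1e]=0xc3, mem[0x1c]=0x3b

MEM[0x08,0x1e,0x1c] = 97 c3 3b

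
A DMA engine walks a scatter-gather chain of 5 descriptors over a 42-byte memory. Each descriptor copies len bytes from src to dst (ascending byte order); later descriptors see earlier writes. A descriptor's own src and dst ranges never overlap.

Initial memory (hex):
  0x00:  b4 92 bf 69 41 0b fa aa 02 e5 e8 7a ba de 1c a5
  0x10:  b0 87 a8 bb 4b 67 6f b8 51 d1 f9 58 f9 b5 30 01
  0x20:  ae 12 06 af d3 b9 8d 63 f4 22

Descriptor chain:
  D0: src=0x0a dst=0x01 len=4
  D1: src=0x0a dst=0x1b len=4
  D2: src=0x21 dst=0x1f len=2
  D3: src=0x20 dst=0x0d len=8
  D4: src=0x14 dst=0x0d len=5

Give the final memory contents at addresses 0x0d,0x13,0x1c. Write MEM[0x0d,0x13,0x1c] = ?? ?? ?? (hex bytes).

  after D0: wrote 4B at 0x01 = e87abade
  after D1: wrote 4B at 0x1b = e87abade
  after D2: wrote 2B at 0x1f = 1206
  after D3: wrote 8B at 0x0d = 061206afd3b98d63
  after D4: wrote 5B at 0x0d = 63676fb851
query mem[0x0d]=0x63, mem[0x13]=0x8d, mem[0x1c]=0x7a

MEM[0x0d,0x13,0x1c] = 63 8d 7a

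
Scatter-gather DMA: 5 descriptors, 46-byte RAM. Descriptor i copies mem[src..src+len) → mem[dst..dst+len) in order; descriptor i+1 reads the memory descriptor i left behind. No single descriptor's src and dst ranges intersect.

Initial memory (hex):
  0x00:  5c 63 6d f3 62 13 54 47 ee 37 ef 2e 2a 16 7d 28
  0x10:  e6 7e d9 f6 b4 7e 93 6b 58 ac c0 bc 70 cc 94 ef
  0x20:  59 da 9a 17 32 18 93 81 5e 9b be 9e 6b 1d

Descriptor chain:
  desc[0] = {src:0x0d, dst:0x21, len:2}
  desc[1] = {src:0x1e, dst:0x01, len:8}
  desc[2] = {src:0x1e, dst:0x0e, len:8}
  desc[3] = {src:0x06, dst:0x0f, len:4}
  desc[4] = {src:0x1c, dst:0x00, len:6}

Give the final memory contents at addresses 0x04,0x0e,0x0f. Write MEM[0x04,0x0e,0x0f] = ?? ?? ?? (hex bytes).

  after D0: wrote 2B at 0x21 = 167d
  after D1: wrote 8B at 0x01 = 94ef59167d173218
  after D2: wrote 8B at 0x0e = 94ef59167d173218
  after D3: wrote 4B at 0x0f = 17321837
  after D4: wrote 6B at 0x00 = 70cc94ef5916
query mem[0x04]=0x59, mem[0x0e]=0x94, mem[0x0f]=0x17

MEM[0x04,0x0e,0x0f] = 59 94 17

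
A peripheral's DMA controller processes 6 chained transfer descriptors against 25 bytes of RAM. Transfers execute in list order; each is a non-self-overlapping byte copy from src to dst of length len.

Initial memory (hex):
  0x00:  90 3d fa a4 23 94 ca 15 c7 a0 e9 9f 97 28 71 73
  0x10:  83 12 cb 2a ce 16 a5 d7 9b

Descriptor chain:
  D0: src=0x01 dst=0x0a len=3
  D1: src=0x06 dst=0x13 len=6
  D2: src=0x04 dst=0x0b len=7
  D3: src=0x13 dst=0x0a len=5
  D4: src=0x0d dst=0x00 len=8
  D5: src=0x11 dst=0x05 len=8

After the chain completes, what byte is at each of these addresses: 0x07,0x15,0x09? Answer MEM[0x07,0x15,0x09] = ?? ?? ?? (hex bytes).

MEM[0x07,0x15,0x09] = ca c7 c7

  after D0: wrote 3B at 0x0a = 3dfaa4
  after D1: wrote 6B at 0x13 = ca15c7a03dfa
  after D2: wrote 7B at 0x0b = 2394ca15c7a03d
  after D3: wrote 5B at 0x0a = ca15c7a03d
  after D4: wrote 8B at 0x00 = a03dc7a03dcbca15
  after D5: wrote 8B at 0x05 = 3dcbca15c7a03dfa
query mem[0x07]=0xca, mem[0x15]=0xc7, mem[0x09]=0xc7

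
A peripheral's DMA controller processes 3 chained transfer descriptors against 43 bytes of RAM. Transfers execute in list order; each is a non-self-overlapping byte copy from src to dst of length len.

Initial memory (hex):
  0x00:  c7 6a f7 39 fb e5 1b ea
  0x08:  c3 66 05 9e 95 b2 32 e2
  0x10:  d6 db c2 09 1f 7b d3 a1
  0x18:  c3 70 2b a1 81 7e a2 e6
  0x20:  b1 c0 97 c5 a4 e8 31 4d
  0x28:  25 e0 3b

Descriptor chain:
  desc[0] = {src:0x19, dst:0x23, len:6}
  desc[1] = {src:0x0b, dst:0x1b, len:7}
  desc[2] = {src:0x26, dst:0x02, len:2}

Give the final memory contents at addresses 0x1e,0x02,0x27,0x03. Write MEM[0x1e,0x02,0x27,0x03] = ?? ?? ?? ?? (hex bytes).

  after D0: wrote 6B at 0x23 = 702ba1817ea2
  after D1: wrote 7B at 0x1b = 9e95b232e2d6db
  after D2: wrote 2B at 0x02 = 817e
query mem[0x1e]=0x32, mem[0x02]=0x81, mem[0x27]=0x7e, mem[0x03]=0x7e

MEM[0x1e,0x02,0x27,0x03] = 32 81 7e 7e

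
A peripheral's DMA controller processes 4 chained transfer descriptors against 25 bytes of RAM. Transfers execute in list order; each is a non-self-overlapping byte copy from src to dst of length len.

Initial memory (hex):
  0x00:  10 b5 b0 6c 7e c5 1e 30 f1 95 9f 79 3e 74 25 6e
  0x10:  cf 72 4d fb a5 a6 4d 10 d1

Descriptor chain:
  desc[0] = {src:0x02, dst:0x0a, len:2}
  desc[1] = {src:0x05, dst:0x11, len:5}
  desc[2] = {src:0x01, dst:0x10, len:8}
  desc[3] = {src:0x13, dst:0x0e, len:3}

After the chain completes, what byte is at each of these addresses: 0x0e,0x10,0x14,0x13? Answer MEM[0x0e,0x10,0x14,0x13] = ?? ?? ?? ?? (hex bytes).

MEM[0x0e,0x10,0x14,0x13] = 7e 1e c5 7e

[0] 0x02->0x0a len=2 : b0 6c
[1] 0x05->0x11 len=5 : c5 1e 30 f1 95
[2] 0x01->0x10 len=8 : b5 b0 6c 7e c5 1e 30 f1
[3] 0x13->0x0e len=3 : 7e c5 1e
query mem[0x0e]=0x7e, mem[0x10]=0x1e, mem[0x14]=0xc5, mem[0x13]=0x7e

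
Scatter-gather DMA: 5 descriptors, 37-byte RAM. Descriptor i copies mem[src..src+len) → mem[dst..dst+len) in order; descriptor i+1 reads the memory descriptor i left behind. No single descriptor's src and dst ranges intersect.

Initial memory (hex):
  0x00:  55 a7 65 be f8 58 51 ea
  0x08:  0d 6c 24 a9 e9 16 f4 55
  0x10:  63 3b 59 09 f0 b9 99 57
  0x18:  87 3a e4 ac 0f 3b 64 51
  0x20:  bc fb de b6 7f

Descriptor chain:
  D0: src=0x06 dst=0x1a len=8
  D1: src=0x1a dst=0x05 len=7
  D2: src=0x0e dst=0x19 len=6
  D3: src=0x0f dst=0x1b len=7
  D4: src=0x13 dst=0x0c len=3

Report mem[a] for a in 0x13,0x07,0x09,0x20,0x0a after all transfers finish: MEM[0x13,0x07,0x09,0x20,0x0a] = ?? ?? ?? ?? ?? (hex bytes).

MEM[0x13,0x07,0x09,0x20,0x0a] = 09 0d 24 f0 a9

  after D0: wrote 8B at 0x1a = 51ea0d6c24a9e916
  after D1: wrote 7B at 0x05 = 51ea0d6c24a9e9
  after D2: wrote 6B at 0x19 = f455633b5909
  after D3: wrote 7B at 0x1b = 55633b5909f0b9
  after D4: wrote 3B at 0x0c = 09f0b9
query mem[0x13]=0x09, mem[0x07]=0x0d, mem[0x09]=0x24, mem[0x20]=0xf0, mem[0x0a]=0xa9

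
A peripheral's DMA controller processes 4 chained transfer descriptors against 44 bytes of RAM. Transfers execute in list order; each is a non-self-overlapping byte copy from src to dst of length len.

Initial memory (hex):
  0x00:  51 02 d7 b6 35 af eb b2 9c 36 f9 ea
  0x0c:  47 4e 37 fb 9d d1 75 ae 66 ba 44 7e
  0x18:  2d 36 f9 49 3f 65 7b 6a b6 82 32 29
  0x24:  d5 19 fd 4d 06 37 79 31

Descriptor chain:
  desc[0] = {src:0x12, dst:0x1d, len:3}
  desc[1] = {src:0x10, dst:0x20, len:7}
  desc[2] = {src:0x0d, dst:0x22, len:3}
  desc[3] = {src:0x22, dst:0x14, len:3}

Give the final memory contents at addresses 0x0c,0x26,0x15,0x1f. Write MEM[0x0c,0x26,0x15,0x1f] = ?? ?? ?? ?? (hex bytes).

MEM[0x0c,0x26,0x15,0x1f] = 47 44 37 66

D0: mem[0x1d..0x1f] <- [75 ae 66]
D1: mem[0x20..0x26] <- [9d d1 75 ae 66 ba 44]
D2: mem[0x22..0x24] <- [4e 37 fb]
D3: mem[0x14..0x16] <- [4e 37 fb]
query mem[0x0c]=0x47, mem[0x26]=0x44, mem[0x15]=0x37, mem[0x1f]=0x66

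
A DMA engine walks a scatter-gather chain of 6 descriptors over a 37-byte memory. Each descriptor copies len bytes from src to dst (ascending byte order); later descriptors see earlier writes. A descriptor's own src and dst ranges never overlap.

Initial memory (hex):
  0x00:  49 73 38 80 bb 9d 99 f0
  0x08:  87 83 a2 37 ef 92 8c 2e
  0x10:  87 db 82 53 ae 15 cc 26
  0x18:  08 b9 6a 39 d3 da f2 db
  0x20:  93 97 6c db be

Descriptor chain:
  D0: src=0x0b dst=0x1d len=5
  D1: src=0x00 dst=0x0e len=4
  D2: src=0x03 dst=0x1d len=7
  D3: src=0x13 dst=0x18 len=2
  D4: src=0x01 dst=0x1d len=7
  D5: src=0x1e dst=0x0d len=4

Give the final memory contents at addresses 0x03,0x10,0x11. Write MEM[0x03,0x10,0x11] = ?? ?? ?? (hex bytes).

D0: mem[0x1d..0x21] <- [37 ef 92 8c 2e]
D1: mem[0x0e..0x11] <- [49 73 38 80]
D2: mem[0x1d..0x23] <- [80 bb 9d 99 f0 87 83]
D3: mem[0x18..0x19] <- [53 ae]
D4: mem[0x1d..0x23] <- [73 38 80 bb 9d 99 f0]
D5: mem[0x0d..0x10] <- [38 80 bb 9d]
query mem[0x03]=0x80, mem[0x10]=0x9d, mem[0x11]=0x80

MEM[0x03,0x10,0x11] = 80 9d 80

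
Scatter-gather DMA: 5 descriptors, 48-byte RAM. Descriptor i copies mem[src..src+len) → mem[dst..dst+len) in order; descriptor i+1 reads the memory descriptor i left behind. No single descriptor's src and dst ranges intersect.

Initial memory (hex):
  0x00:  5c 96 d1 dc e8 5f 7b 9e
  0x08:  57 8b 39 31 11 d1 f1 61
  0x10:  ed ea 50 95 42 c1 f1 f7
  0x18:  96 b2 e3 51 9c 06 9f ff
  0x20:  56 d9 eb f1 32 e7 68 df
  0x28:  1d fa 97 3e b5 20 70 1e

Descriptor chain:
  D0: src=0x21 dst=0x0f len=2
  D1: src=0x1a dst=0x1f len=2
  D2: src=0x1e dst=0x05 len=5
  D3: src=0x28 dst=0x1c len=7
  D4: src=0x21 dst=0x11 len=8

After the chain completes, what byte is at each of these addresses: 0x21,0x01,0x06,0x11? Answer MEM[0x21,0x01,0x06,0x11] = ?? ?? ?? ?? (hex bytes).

MEM[0x21,0x01,0x06,0x11] = 20 96 e3 20

[0] 0x21->0x0f len=2 : d9 eb
[1] 0x1a->0x1f len=2 : e3 51
[2] 0x1e->0x05 len=5 : 9f e3 51 d9 eb
[3] 0x28->0x1c len=7 : 1d fa 97 3e b5 20 70
[4] 0x21->0x11 len=8 : 20 70 f1 32 e7 68 df 1d
query mem[0x21]=0x20, mem[0x01]=0x96, mem[0x06]=0xe3, mem[0x11]=0x20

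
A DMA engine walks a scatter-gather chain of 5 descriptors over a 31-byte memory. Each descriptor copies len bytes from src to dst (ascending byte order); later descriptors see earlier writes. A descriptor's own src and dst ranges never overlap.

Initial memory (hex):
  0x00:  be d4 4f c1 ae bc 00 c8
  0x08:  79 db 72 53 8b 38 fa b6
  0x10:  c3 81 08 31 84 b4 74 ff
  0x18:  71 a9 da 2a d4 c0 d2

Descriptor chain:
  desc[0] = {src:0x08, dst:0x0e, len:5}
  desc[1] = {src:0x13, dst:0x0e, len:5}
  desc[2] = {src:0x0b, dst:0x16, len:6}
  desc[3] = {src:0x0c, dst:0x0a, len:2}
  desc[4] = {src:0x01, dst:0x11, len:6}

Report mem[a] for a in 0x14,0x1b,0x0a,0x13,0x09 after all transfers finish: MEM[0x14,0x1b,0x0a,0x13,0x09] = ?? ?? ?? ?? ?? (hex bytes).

MEM[0x14,0x1b,0x0a,0x13,0x09] = ae b4 8b c1 db

D0: mem[0x0e..0x12] <- [79 db 72 53 8b]
D1: mem[0x0e..0x12] <- [31 84 b4 74 ff]
D2: mem[0x16..0x1b] <- [53 8b 38 31 84 b4]
D3: mem[0x0a..0x0b] <- [8b 38]
D4: mem[0x11..0x16] <- [d4 4f c1 ae bc 00]
query mem[0x14]=0xae, mem[0x1b]=0xb4, mem[0x0a]=0x8b, mem[0x13]=0xc1, mem[0x09]=0xdb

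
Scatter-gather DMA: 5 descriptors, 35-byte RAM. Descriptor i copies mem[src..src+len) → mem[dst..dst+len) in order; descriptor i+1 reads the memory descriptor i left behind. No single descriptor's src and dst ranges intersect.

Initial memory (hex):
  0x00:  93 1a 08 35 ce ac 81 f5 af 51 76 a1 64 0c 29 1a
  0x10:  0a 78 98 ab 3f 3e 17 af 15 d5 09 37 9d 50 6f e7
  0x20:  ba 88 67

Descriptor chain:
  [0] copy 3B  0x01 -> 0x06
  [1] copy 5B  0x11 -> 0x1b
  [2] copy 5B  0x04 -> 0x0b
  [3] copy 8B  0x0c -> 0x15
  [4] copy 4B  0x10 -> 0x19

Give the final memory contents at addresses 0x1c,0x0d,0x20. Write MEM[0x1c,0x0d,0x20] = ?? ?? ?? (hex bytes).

MEM[0x1c,0x0d,0x20] = ab 1a ba

[0] 0x01->0x06 len=3 : 1a 08 35
[1] 0x11->0x1b len=5 : 78 98 ab 3f 3e
[2] 0x04->0x0b len=5 : ce ac 1a 08 35
[3] 0x0c->0x15 len=8 : ac 1a 08 35 0a 78 98 ab
[4] 0x10->0x19 len=4 : 0a 78 98 ab
query mem[0x1c]=0xab, mem[0x0d]=0x1a, mem[0x20]=0xba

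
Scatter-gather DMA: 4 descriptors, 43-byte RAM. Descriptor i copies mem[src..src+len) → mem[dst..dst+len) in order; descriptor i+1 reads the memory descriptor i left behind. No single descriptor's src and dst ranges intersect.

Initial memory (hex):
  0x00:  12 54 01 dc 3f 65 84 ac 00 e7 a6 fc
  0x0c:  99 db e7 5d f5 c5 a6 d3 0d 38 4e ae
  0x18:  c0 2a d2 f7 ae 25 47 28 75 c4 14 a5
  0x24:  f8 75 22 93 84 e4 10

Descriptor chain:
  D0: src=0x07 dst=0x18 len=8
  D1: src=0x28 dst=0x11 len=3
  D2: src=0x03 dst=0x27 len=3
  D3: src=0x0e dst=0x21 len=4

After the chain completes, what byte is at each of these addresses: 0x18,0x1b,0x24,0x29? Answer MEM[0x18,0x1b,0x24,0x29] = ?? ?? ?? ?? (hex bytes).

#0 dst[0x18+8] := {0xac,0x00,0xe7,0xa6,0xfc,0x99,0xdb,0xe7}
#1 dst[0x11+3] := {0x84,0xe4,0x10}
#2 dst[0x27+3] := {0xdc,0x3f,0x65}
#3 dst[0x21+4] := {0xe7,0x5d,0xf5,0x84}
query mem[0x18]=0xac, mem[0x1b]=0xa6, mem[0x24]=0x84, mem[0x29]=0x65

MEM[0x18,0x1b,0x24,0x29] = ac a6 84 65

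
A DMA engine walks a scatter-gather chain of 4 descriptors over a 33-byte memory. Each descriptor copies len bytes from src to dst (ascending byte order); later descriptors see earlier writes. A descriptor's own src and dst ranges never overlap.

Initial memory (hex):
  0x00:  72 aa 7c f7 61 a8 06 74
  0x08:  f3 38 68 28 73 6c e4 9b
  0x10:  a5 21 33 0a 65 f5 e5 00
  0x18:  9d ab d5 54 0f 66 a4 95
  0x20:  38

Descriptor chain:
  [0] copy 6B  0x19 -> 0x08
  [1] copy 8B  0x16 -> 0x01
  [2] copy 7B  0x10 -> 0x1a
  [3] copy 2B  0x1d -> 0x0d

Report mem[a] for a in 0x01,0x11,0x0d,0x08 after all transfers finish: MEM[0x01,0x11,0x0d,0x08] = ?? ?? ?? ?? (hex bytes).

MEM[0x01,0x11,0x0d,0x08] = e5 21 0a 66

D0: mem[0x08..0x0d] <- [ab d5 54 0f 66 a4]
D1: mem[0x01..0x08] <- [e5 00 9d ab d5 54 0f 66]
D2: mem[0x1a..0x20] <- [a5 21 33 0a 65 f5 e5]
D3: mem[0x0d..0x0e] <- [0a 65]
query mem[0x01]=0xe5, mem[0x11]=0x21, mem[0x0d]=0x0a, mem[0x08]=0x66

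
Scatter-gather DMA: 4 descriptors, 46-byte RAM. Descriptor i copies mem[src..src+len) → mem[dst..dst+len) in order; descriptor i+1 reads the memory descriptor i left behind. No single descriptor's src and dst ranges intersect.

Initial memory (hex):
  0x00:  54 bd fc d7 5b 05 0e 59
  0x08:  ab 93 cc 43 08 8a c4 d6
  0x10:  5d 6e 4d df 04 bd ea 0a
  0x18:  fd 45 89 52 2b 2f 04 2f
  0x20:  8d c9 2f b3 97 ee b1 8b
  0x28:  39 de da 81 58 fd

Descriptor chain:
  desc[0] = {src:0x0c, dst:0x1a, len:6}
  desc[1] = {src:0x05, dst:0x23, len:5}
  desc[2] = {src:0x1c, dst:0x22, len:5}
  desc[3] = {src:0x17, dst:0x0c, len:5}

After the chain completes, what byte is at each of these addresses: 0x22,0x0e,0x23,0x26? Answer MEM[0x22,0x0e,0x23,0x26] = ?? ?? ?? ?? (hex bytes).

#0 dst[0x1a+6] := {0x08,0x8a,0xc4,0xd6,0x5d,0x6e}
#1 dst[0x23+5] := {0x05,0x0e,0x59,0xab,0x93}
#2 dst[0x22+5] := {0xc4,0xd6,0x5d,0x6e,0x8d}
#3 dst[0x0c+5] := {0x0a,0xfd,0x45,0x08,0x8a}
query mem[0x22]=0xc4, mem[0x0e]=0x45, mem[0x23]=0xd6, mem[0x26]=0x8d

MEM[0x22,0x0e,0x23,0x26] = c4 45 d6 8d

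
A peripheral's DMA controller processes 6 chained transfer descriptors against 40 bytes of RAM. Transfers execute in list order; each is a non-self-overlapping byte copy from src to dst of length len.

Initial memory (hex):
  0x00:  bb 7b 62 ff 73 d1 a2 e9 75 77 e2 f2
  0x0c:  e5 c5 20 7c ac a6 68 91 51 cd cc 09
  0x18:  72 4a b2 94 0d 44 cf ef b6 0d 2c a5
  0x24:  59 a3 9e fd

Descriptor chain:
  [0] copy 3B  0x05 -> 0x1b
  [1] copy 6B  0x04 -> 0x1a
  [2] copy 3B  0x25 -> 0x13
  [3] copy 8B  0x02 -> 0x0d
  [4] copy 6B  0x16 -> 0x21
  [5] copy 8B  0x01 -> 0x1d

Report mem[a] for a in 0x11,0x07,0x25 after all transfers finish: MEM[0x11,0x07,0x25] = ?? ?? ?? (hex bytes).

  after D0: wrote 3B at 0x1b = d1a2e9
  after D1: wrote 6B at 0x1a = 73d1a2e97577
  after D2: wrote 3B at 0x13 = a39efd
  after D3: wrote 8B at 0x0d = 62ff73d1a2e97577
  after D4: wrote 6B at 0x21 = cc09724a73d1
  after D5: wrote 8B at 0x1d = 7b62ff73d1a2e975
query mem[0x11]=0xa2, mem[0x07]=0xe9, mem[0x25]=0x73

MEM[0x11,0x07,0x25] = a2 e9 73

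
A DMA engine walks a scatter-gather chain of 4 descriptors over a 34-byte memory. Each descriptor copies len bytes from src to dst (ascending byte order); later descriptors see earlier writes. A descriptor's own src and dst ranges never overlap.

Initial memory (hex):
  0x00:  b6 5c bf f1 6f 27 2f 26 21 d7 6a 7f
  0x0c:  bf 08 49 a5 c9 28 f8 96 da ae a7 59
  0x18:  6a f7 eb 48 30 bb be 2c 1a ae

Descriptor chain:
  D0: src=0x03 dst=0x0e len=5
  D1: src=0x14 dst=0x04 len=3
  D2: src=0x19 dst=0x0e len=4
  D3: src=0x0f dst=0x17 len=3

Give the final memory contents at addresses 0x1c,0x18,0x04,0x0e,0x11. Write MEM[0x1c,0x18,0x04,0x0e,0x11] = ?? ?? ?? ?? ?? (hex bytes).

  after D0: wrote 5B at 0x0e = f16f272f26
  after D1: wrote 3B at 0x04 = daaea7
  after D2: wrote 4B at 0x0e = f7eb4830
  after D3: wrote 3B at 0x17 = eb4830
query mem[0x1c]=0x30, mem[0x18]=0x48, mem[0x04]=0xda, mem[0x0e]=0xf7, mem[0x11]=0x30

MEM[0x1c,0x18,0x04,0x0e,0x11] = 30 48 da f7 30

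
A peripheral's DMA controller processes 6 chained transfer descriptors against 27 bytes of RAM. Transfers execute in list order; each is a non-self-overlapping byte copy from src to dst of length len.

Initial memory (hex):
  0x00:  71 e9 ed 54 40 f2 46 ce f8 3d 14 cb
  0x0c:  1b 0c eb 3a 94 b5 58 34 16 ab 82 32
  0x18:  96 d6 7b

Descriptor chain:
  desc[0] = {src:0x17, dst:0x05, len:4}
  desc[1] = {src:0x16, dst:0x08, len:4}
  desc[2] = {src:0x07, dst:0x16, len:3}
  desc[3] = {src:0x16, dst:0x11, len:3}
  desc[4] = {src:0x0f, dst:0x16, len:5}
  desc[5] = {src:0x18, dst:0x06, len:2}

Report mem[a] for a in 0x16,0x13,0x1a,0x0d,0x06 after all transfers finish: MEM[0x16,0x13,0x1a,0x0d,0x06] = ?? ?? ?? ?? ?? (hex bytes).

#0 dst[0x05+4] := {0x32,0x96,0xd6,0x7b}
#1 dst[0x08+4] := {0x82,0x32,0x96,0xd6}
#2 dst[0x16+3] := {0xd6,0x82,0x32}
#3 dst[0x11+3] := {0xd6,0x82,0x32}
#4 dst[0x16+5] := {0x3a,0x94,0xd6,0x82,0x32}
#5 dst[0x06+2] := {0xd6,0x82}
query mem[0x16]=0x3a, mem[0x13]=0x32, mem[0x1a]=0x32, mem[0x0d]=0x0c, mem[0x06]=0xd6

MEM[0x16,0x13,0x1a,0x0d,0x06] = 3a 32 32 0c d6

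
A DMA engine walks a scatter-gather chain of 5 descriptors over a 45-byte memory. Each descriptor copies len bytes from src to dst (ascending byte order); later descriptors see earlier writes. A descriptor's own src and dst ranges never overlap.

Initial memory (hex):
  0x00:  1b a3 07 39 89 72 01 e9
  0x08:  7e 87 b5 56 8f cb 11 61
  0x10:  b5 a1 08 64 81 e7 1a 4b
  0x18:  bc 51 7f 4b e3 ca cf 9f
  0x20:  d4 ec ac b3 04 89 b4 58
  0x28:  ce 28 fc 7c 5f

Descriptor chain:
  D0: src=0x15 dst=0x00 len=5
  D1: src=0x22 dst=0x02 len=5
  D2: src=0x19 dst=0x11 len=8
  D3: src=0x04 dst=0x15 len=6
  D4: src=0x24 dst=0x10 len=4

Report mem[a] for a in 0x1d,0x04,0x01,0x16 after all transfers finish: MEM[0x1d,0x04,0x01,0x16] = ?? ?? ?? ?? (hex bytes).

MEM[0x1d,0x04,0x01,0x16] = ca 04 1a 89

D0: mem[0x00..0x04] <- [e7 1a 4b bc 51]
D1: mem[0x02..0x06] <- [ac b3 04 89 b4]
D2: mem[0x11..0x18] <- [51 7f 4b e3 ca cf 9f d4]
D3: mem[0x15..0x1a] <- [04 89 b4 e9 7e 87]
D4: mem[0x10..0x13] <- [04 89 b4 58]
query mem[0x1d]=0xca, mem[0x04]=0x04, mem[0x01]=0x1a, mem[0x16]=0x89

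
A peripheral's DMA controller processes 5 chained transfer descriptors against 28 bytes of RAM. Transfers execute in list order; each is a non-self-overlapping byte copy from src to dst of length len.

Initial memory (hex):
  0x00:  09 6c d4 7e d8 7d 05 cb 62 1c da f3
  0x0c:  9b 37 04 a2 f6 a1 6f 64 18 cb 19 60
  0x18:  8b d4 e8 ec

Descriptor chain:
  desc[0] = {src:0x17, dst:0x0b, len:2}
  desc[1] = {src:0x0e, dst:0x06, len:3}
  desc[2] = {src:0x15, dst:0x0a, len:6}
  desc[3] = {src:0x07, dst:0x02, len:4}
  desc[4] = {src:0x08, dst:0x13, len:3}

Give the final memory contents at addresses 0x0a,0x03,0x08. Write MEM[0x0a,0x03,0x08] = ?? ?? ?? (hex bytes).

[0] 0x17->0x0b len=2 : 60 8b
[1] 0x0e->0x06 len=3 : 04 a2 f6
[2] 0x15->0x0a len=6 : cb 19 60 8b d4 e8
[3] 0x07->0x02 len=4 : a2 f6 1c cb
[4] 0x08->0x13 len=3 : f6 1c cb
query mem[0x0a]=0xcb, mem[0x03]=0xf6, mem[0x08]=0xf6

MEM[0x0a,0x03,0x08] = cb f6 f6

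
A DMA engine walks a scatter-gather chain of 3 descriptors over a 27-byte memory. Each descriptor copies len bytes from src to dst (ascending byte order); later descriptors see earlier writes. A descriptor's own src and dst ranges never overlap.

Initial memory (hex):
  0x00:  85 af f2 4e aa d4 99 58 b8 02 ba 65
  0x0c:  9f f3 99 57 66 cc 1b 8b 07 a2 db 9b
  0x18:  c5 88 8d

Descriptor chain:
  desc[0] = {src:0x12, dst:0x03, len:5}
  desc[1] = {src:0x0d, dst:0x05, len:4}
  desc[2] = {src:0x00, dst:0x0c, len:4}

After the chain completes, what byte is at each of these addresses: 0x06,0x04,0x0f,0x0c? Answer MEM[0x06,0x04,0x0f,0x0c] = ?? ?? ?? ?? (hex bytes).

D0: mem[0x03..0x07] <- [1b 8b 07 a2 db]
D1: mem[0x05..0x08] <- [f3 99 57 66]
D2: mem[0x0c..0x0f] <- [85 af f2 1b]
query mem[0x06]=0x99, mem[0x04]=0x8b, mem[0x0f]=0x1b, mem[0x0c]=0x85

MEM[0x06,0x04,0x0f,0x0c] = 99 8b 1b 85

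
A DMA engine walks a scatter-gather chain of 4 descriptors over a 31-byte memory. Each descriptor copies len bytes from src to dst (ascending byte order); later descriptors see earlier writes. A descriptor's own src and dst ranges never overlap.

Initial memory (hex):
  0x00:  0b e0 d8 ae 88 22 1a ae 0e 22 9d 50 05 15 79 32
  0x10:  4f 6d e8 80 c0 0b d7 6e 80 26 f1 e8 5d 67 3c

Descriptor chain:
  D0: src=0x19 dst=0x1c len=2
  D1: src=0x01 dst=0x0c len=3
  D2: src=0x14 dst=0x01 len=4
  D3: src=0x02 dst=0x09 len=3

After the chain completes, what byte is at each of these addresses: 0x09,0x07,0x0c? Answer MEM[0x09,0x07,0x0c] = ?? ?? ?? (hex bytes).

MEM[0x09,0x07,0x0c] = 0b ae e0

  after D0: wrote 2B at 0x1c = 26f1
  after D1: wrote 3B at 0x0c = e0d8ae
  after D2: wrote 4B at 0x01 = c00bd76e
  after D3: wrote 3B at 0x09 = 0bd76e
query mem[0x09]=0x0b, mem[0x07]=0xae, mem[0x0c]=0xe0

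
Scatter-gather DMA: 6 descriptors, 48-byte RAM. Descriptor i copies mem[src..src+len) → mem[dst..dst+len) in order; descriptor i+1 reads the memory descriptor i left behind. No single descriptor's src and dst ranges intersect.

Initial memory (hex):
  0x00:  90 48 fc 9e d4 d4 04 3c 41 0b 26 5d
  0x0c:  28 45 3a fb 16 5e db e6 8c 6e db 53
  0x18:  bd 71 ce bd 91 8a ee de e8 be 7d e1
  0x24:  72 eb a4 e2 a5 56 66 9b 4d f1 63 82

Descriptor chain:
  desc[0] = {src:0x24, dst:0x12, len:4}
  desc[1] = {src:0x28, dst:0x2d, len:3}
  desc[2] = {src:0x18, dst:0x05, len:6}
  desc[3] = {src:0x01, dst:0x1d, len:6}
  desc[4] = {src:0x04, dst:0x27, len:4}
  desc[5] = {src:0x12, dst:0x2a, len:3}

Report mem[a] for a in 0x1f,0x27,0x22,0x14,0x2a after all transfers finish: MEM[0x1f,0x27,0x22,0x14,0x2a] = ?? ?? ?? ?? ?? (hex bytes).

MEM[0x1f,0x27,0x22,0x14,0x2a] = 9e d4 71 a4 72

  after D0: wrote 4B at 0x12 = 72eba4e2
  after D1: wrote 3B at 0x2d = a55666
  after D2: wrote 6B at 0x05 = bd71cebd918a
  after D3: wrote 6B at 0x1d = 48fc9ed4bd71
  after D4: wrote 4B at 0x27 = d4bd71ce
  after D5: wrote 3B at 0x2a = 72eba4
query mem[0x1f]=0x9e, mem[0x27]=0xd4, mem[0x22]=0x71, mem[0x14]=0xa4, mem[0x2a]=0x72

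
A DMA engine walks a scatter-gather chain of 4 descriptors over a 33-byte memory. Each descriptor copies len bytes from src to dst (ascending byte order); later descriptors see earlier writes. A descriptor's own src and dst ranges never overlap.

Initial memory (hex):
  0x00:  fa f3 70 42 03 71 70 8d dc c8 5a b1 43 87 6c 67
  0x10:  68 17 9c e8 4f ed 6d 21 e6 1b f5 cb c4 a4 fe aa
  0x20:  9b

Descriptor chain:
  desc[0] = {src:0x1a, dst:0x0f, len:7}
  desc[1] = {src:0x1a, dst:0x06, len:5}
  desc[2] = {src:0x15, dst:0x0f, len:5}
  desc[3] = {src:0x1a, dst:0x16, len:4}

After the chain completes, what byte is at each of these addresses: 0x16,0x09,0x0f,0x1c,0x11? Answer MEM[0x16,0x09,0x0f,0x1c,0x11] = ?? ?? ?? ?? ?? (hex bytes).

MEM[0x16,0x09,0x0f,0x1c,0x11] = f5 a4 9b c4 21

D0: mem[0x0f..0x15] <- [f5 cb c4 a4 fe aa 9b]
D1: mem[0x06..0x0a] <- [f5 cb c4 a4 fe]
D2: mem[0x0f..0x13] <- [9b 6d 21 e6 1b]
D3: mem[0x16..0x19] <- [f5 cb c4 a4]
query mem[0x16]=0xf5, mem[0x09]=0xa4, mem[0x0f]=0x9b, mem[0x1c]=0xc4, mem[0x11]=0x21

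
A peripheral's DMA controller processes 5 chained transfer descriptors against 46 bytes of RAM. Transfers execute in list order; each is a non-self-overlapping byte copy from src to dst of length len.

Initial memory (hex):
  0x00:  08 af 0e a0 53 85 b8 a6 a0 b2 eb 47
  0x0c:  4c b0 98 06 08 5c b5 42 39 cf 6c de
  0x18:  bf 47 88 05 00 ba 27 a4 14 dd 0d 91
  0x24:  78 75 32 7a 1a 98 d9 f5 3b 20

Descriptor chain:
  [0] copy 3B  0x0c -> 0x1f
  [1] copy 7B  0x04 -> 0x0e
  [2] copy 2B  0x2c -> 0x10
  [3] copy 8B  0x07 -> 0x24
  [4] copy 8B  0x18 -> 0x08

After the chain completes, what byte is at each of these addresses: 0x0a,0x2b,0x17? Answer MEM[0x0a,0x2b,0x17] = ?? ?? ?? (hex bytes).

MEM[0x0a,0x2b,0x17] = 88 53 de

#0 dst[0x1f+3] := {0x4c,0xb0,0x98}
#1 dst[0x0e+7] := {0x53,0x85,0xb8,0xa6,0xa0,0xb2,0xeb}
#2 dst[0x10+2] := {0x3b,0x20}
#3 dst[0x24+8] := {0xa6,0xa0,0xb2,0xeb,0x47,0x4c,0xb0,0x53}
#4 dst[0x08+8] := {0xbf,0x47,0x88,0x05,0x00,0xba,0x27,0x4c}
query mem[0x0a]=0x88, mem[0x2b]=0x53, mem[0x17]=0xde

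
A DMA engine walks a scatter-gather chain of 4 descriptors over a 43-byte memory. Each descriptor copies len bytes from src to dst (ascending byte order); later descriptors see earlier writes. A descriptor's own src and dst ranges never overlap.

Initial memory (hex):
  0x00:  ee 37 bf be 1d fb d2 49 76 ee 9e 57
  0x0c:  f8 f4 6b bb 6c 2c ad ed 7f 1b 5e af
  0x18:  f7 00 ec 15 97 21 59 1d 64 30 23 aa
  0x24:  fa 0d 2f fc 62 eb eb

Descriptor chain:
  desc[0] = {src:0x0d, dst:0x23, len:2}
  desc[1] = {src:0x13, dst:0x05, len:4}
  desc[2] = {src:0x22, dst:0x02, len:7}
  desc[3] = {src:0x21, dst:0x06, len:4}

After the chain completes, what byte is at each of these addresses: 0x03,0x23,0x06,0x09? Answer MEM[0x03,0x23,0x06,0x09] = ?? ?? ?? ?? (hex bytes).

MEM[0x03,0x23,0x06,0x09] = f4 f4 30 6b

#0 dst[0x23+2] := {0xf4,0x6b}
#1 dst[0x05+4] := {0xed,0x7f,0x1b,0x5e}
#2 dst[0x02+7] := {0x23,0xf4,0x6b,0x0d,0x2f,0xfc,0x62}
#3 dst[0x06+4] := {0x30,0x23,0xf4,0x6b}
query mem[0x03]=0xf4, mem[0x23]=0xf4, mem[0x06]=0x30, mem[0x09]=0x6b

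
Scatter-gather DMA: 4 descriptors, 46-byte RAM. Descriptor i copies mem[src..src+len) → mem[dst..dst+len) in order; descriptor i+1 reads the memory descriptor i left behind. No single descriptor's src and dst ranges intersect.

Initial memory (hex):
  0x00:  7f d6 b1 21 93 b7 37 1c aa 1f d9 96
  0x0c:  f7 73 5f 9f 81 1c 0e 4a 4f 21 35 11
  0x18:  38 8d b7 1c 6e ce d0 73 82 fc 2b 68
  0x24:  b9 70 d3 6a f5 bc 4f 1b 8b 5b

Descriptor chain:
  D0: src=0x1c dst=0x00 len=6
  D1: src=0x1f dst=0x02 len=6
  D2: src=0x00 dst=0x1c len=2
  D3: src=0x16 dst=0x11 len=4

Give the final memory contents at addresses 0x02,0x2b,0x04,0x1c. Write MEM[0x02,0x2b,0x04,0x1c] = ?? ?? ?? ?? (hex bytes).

MEM[0x02,0x2b,0x04,0x1c] = 73 1b fc 6e

  after D0: wrote 6B at 0x00 = 6eced07382fc
  after D1: wrote 6B at 0x02 = 7382fc2b68b9
  after D2: wrote 2B at 0x1c = 6ece
  after D3: wrote 4B at 0x11 = 3511388d
query mem[0x02]=0x73, mem[0x2b]=0x1b, mem[0x04]=0xfc, mem[0x1c]=0x6e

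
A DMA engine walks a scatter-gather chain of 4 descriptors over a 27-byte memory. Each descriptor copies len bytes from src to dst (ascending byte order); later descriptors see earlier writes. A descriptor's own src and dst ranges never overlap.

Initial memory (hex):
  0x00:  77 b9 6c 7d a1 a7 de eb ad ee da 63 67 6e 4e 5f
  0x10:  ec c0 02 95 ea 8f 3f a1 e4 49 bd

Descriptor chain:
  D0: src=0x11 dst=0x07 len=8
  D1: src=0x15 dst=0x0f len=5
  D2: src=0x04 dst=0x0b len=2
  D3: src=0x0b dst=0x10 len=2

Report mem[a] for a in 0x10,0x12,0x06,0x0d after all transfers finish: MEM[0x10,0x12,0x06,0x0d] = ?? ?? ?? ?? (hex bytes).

MEM[0x10,0x12,0x06,0x0d] = a1 e4 de a1

D0: mem[0x07..0x0e] <- [c0 02 95 ea 8f 3f a1 e4]
D1: mem[0x0f..0x13] <- [8f 3f a1 e4 49]
D2: mem[0x0b..0x0c] <- [a1 a7]
D3: mem[0x10..0x11] <- [a1 a7]
query mem[0x10]=0xa1, mem[0x12]=0xe4, mem[0x06]=0xde, mem[0x0d]=0xa1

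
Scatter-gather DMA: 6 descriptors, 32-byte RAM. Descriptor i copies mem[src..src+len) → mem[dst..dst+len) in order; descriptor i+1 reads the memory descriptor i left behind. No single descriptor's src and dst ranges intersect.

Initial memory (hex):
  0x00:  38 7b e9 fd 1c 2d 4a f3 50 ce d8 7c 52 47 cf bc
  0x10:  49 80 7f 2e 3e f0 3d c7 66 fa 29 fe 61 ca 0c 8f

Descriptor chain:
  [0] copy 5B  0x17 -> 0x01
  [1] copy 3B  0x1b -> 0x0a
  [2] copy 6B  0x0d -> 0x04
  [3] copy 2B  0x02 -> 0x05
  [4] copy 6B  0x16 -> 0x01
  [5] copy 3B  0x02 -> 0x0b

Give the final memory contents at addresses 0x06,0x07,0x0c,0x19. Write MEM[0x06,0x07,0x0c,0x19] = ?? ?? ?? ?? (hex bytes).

MEM[0x06,0x07,0x0c,0x19] = fe 49 66 fa

  after D0: wrote 5B at 0x01 = c766fa29fe
  after D1: wrote 3B at 0x0a = fe61ca
  after D2: wrote 6B at 0x04 = 47cfbc49807f
  after D3: wrote 2B at 0x05 = 66fa
  after D4: wrote 6B at 0x01 = 3dc766fa29fe
  after D5: wrote 3B at 0x0b = c766fa
query mem[0x06]=0xfe, mem[0x07]=0x49, mem[0x0c]=0x66, mem[0x19]=0xfa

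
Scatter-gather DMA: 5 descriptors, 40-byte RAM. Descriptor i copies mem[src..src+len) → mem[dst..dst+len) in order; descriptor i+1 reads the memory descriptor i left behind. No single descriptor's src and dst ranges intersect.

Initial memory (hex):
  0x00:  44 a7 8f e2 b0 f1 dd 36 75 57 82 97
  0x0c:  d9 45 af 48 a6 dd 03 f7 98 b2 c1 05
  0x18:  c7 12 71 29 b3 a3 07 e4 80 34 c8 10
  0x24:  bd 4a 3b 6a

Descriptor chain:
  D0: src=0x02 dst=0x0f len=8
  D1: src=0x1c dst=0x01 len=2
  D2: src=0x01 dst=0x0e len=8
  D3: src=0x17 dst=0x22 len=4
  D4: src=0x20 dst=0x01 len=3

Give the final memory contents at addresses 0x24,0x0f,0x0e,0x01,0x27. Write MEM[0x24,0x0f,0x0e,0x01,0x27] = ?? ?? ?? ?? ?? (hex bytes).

  after D0: wrote 8B at 0x0f = 8fe2b0f1dd367557
  after D1: wrote 2B at 0x01 = b3a3
  after D2: wrote 8B at 0x0e = b3a3e2b0f1dd3675
  after D3: wrote 4B at 0x22 = 05c71271
  after D4: wrote 3B at 0x01 = 803405
query mem[0x24]=0x12, mem[0x0f]=0xa3, mem[0x0e]=0xb3, mem[0x01]=0x80, mem[0x27]=0x6a

MEM[0x24,0x0f,0x0e,0x01,0x27] = 12 a3 b3 80 6a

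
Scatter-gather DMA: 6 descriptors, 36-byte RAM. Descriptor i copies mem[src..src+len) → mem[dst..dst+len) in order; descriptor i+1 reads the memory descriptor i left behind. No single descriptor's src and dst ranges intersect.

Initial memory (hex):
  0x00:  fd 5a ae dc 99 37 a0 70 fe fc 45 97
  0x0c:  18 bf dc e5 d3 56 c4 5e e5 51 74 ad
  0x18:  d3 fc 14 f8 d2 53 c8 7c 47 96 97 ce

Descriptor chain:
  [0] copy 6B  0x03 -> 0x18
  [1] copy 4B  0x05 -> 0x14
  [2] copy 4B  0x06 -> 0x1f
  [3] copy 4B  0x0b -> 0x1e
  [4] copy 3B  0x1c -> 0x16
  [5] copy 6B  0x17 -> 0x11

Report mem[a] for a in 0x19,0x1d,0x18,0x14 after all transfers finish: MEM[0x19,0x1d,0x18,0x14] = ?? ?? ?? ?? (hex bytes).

  after D0: wrote 6B at 0x18 = dc9937a070fe
  after D1: wrote 4B at 0x14 = 37a070fe
  after D2: wrote 4B at 0x1f = a070fefc
  after D3: wrote 4B at 0x1e = 9718bfdc
  after D4: wrote 3B at 0x16 = 70fe97
  after D5: wrote 6B at 0x11 = fe979937a070
query mem[0x19]=0x99, mem[0x1d]=0xfe, mem[0x18]=0x97, mem[0x14]=0x37

MEM[0x19,0x1d,0x18,0x14] = 99 fe 97 37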